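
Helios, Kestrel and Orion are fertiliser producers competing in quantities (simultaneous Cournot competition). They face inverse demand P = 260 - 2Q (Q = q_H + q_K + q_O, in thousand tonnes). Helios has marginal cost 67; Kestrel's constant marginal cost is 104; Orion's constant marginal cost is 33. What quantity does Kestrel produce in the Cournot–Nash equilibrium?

Helios's profit: π_H = (260 - 2Q)q_H - (67q_H). Setting ∂π_H/∂q_H = 0: 193 - 4q_H - 2(q_K + q_O) = 0.
Kestrel's first-order condition: 156 - 4q_K - 2(q_H + q_O) = 0.
Orion's profit: π_O = (260 - 2Q)q_O - (33q_O). Setting ∂π_O/∂q_O = 0: 227 - 4q_O - 2(q_H + q_K) = 0.
Adding the 3 first-order conditions: 576 − 8Q = 0, so Q = 72.
Back-substituting: q_H = (193 − 144)/2 = 49/2, q_K = (156 − 144)/2 = 6, q_O = (227 − 144)/2 = 83/2.

6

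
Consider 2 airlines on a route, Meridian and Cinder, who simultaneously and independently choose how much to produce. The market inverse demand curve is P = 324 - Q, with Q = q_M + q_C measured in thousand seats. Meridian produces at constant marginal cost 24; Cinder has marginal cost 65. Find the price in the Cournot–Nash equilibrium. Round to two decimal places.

Meridian's profit: π_M = (324 - Q)q_M - (24q_M). Setting ∂π_M/∂q_M = 0: 300 - 2q_M - (q_C) = 0.
Cinder's profit: π_C = (324 - Q)q_C - (65q_C). Setting ∂π_C/∂q_C = 0: 259 - 2q_C - (q_M) = 0.
So q_M = (300 - q_C)/2 and q_C = (259 - q_M)/2.
Substituting one into the other gives q_M = 341/3 and q_C = 218/3.
Total output Q = 559/3, so price P = 324 - 559/3 = 413/3.

137.67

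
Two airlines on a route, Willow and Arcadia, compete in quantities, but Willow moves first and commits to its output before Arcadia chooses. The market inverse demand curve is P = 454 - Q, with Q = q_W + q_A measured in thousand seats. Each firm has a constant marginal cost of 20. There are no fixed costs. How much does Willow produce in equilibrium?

The follower Arcadia best-responds to any q_W: π_A = (454 - Q)q_A - 20q_A.
Setting the follower's marginal profit to zero, 434 - q_W - 2q_A = 0, i.e. q_A = (434 - q_W)/2.
The leader anticipates this reaction. Substituting into P = 454 - Q gives P = 237 - (1/2)q_W, so π_W = (237 - (1/2)q_W)q_W - 20q_W.
Maximising: ∂π_W/∂q_W = 217 - q_W = 0, giving q_W = 217.
Then q_A = (434 - 217)/2 = 217/2.

217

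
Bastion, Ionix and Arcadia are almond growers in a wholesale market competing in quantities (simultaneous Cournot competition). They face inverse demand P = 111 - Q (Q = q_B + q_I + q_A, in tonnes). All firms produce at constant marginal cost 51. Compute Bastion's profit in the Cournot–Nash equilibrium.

A representative firm's profit is π_i = q_i(111 - Q) - 51q_i.
First-order condition (treating rivals' output as given): 60 - 2q_i - Σ_{j≠i} q_j = 0.
By symmetry each firm produces the same amount; substituting Σ_{j≠i} q_j = 2q_i yields q_i = 60/4 = 15.
Price P = 111 - 45 = 66.
Bastion's profit: (66 - 51)·15 = 225.

225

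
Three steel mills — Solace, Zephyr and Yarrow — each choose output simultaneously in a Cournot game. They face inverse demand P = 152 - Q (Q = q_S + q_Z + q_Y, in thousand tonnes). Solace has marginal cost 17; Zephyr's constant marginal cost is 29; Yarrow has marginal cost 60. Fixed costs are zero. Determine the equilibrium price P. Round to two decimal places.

Solace's profit: π_S = (152 - Q)q_S - (17q_S). Setting ∂π_S/∂q_S = 0: 135 - 2q_S - (q_Z + q_Y) = 0.
Zephyr's profit: π_Z = (152 - Q)q_Z - (29q_Z). Setting ∂π_Z/∂q_Z = 0: 123 - 2q_Z - (q_S + q_Y) = 0.
Yarrow's first-order condition: 92 - 2q_Y - (q_S + q_Z) = 0.
Adding the 3 conditions: 350 − 2Q − 2Q = 0, i.e. Q = 175/2.
Back-substituting: q_S = (135 − 175/2) = 95/2, q_Z = (123 − 175/2) = 71/2, q_Y = (92 − 175/2) = 9/2.
Total output Q = 175/2, so price P = 152 - 175/2 = 129/2.

64.50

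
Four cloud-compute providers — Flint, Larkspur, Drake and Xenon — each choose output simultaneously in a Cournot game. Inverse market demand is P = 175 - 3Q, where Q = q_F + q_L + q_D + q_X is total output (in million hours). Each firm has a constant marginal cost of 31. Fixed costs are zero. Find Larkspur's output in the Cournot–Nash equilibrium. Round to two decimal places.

9.60

Each firm earns π_i = (175 - 3Q)q_i - 31q_i.
First-order condition (treating rivals' output as given): 144 - 6q_i - 3·Σ_{j≠i} q_j = 0.
By symmetry each firm produces the same amount; substituting Σ_{j≠i} q_j = 3q_i yields q_i = 144/15 = 48/5.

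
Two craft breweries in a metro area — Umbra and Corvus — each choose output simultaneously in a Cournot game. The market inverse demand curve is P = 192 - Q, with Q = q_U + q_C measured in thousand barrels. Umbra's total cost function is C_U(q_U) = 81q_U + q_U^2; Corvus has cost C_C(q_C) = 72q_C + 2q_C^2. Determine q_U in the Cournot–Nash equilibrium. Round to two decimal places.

23.74

Umbra's profit: π_U = (192 - Q)q_U - (81q_U + q_U²). Setting ∂π_U/∂q_U = 0: 111 - 4q_U - (q_C) = 0.
Corvus's profit: π_C = (192 - Q)q_C - (72q_C + 2q_C²). Setting ∂π_C/∂q_C = 0: 120 - 6q_C - (q_U) = 0.
So q_U = (111 - q_C)/4 and q_C = (120 - q_U)/6.
Solving the pair: q_U = 546/23, q_C = 369/23.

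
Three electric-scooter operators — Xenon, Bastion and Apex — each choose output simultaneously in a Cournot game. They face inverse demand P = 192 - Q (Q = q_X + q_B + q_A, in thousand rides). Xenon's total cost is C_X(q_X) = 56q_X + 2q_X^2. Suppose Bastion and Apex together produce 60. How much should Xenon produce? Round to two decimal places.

With rivals' combined output fixed at 60, Xenon's profit is π_X = (192 - 60 - q_X)q_X - (56q_X + 2q_X²) = (132 - q_X)q_X - (56q_X + 2q_X²).
∂π_X/∂q_X = 76 - 6q_X = 0, so q_X = 38/3.

12.67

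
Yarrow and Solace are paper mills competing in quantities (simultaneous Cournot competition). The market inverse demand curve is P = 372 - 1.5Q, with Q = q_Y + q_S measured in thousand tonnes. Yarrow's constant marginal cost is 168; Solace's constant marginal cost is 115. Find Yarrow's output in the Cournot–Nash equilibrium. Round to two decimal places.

Yarrow's profit: π_Y = (372 - 1.5Q)q_Y - (168q_Y). Setting ∂π_Y/∂q_Y = 0: 204 - 3q_Y - (3/2)(q_S) = 0.
Solace's profit: π_S = (372 - 1.5Q)q_S - (115q_S). Setting ∂π_S/∂q_S = 0: 257 - 3q_S - (3/2)(q_Y) = 0.
Rearranging gives the reaction functions q_Y = (204 - (3/2)q_S)/3 and q_S = (257 - (3/2)q_Y)/3.
Substituting one into the other gives q_Y = 302/9 and q_S = 620/9.

33.56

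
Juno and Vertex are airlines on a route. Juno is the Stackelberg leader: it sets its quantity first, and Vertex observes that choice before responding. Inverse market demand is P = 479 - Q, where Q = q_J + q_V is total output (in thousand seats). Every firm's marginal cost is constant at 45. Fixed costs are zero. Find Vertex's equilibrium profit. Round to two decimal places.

11772.25

Solve by backward induction. Given q_J, the follower Vertex maximises π_V = (479 - q_J - q_V)q_V - 45q_V.
Setting the follower's marginal profit to zero, 434 - q_J - 2q_V = 0, i.e. q_V = (434 - q_J)/2.
The leader anticipates this reaction. Substituting into P = 479 - Q gives P = 262 - (1/2)q_J, so π_J = (262 - (1/2)q_J)q_J - 45q_J.
Leader FOC: 217 - q_J = 0, so q_J = 217.
Then q_V = (434 - 217)/2 = 217/2.
Price P = 479 - 651/2 = 307/2.
Vertex's profit: (307/2 - 45)·(217/2) = 11772.2500.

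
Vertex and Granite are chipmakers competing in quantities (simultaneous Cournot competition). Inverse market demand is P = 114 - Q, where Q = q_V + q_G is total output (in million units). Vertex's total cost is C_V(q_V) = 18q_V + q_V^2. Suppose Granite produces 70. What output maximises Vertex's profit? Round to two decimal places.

6.50

With the rival's output fixed at 70, Vertex's profit is π_V = (114 - 70 - q_V)q_V - (18q_V + q_V²) = (44 - q_V)q_V - (18q_V + q_V²).
∂π_V/∂q_V = 26 - 4q_V = 0, so q_V = 13/2.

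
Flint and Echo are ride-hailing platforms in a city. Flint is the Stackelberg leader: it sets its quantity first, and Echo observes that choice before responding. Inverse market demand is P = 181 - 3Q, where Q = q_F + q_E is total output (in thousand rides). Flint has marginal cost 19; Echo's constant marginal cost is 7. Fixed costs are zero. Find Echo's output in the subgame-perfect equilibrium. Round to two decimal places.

16.50

The follower Echo best-responds to any q_F: π_E = (181 - 3Q)q_E - 7q_E.
Follower FOC: 174 - 3q_F - 6q_E = 0, so q_E(q_F) = (174 - 3q_F)/6.
Flint substitutes q_E(q_F) into its own profit: π_F = q_F(181 - 3q_F - (174 - 3q_F)/2) - 19q_F = (94 - (3/2)q_F)q_F - 19q_F.
Maximising: ∂π_F/∂q_F = 75 - 3q_F = 0, giving q_F = 25.
Then q_E = (174 - 3·25)/6 = 33/2.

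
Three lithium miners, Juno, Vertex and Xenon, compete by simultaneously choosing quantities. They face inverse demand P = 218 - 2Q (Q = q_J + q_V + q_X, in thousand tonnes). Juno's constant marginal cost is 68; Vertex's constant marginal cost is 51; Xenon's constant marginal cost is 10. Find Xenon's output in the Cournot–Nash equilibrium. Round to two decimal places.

Juno's profit: π_J = (218 - 2Q)q_J - (68q_J). Setting ∂π_J/∂q_J = 0: 150 - 4q_J - 2(q_V + q_X) = 0.
Vertex's first-order condition: 167 - 4q_V - 2(q_J + q_X) = 0.
Xenon's profit: π_X = (218 - 2Q)q_X - (10q_X). Setting ∂π_X/∂q_X = 0: 208 - 4q_X - 2(q_J + q_V) = 0.
Adding the 3 first-order conditions: 525 − 8Q = 0, so Q = 525/8.
Back-substituting: q_J = (150 − 525/4)/2 = 75/8, q_V = (167 − 525/4)/2 = 143/8, q_X = (208 − 525/4)/2 = 307/8.

38.38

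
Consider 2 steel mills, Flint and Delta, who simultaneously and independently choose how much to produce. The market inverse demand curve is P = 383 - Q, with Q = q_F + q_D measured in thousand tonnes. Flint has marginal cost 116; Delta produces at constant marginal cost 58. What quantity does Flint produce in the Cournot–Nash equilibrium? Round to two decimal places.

69.67

Flint's profit: π_F = (383 - Q)q_F - (116q_F). Setting ∂π_F/∂q_F = 0: 267 - 2q_F - (q_D) = 0.
Delta's profit: π_D = (383 - Q)q_D - (58q_D). Setting ∂π_D/∂q_D = 0: 325 - 2q_D - (q_F) = 0.
So q_F = (267 - q_D)/2 and q_D = (325 - q_F)/2.
Substituting one into the other gives q_F = 209/3 and q_D = 383/3.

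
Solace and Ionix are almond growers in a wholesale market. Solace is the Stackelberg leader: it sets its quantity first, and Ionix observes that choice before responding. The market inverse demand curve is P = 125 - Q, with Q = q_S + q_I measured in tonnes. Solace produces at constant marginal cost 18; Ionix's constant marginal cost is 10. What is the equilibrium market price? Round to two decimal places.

Solve by backward induction. Given q_S, the follower Ionix maximises π_I = (125 - q_S - q_I)q_I - 10q_I.
Follower FOC: 115 - q_S - 2q_I = 0, so q_I(q_S) = (115 - q_S)/2.
Solace substitutes q_I(q_S) into its own profit: π_S = q_S(125 - q_S - (115 - q_S)/2) - 18q_S = (135/2 - (1/2)q_S)q_S - 18q_S.
Leader FOC: 99/2 - q_S = 0, so q_S = 99/2.
Then q_I = (115 - 99/2)/2 = 131/4.
Total output Q = 329/4, so price P = 125 - 329/4 = 171/4.

42.75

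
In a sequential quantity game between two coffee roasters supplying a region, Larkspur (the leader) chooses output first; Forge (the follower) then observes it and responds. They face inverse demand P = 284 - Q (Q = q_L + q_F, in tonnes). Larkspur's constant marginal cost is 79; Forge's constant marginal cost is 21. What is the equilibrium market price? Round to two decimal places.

Solve by backward induction. Given q_L, the follower Forge maximises π_F = (284 - q_L - q_F)q_F - 21q_F.
∂π_F/∂q_F = 263 - q_L - 2q_F = 0 gives the reaction function q_F = (263 - q_L)/2.
Larkspur substitutes q_F(q_L) into its own profit: π_L = q_L(284 - q_L - (263 - q_L)/2) - 79q_L = (305/2 - (1/2)q_L)q_L - 79q_L.
Leader FOC: 147/2 - q_L = 0, so q_L = 147/2.
Then q_F = (263 - 147/2)/2 = 379/4.
Total output Q = 673/4, so price P = 284 - 673/4 = 463/4.

115.75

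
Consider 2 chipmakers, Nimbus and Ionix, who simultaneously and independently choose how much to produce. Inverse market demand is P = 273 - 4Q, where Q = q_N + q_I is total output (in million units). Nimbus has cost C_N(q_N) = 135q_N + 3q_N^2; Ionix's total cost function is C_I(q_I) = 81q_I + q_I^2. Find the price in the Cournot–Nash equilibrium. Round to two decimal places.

Nimbus's profit: π_N = (273 - 4Q)q_N - (135q_N + 3q_N²). Setting ∂π_N/∂q_N = 0: 138 - 14q_N - 4(q_I) = 0.
Ionix's first-order condition: 192 - 10q_I - 4(q_N) = 0.
Rearranging gives the reaction functions q_N = (138 - 4q_I)/14 and q_I = (192 - 4q_N)/10.
Solving the pair: q_N = 153/31, q_I = 534/31.
Total output Q = 687/31, so price P = 273 - 4·(687/31) = 184.3548.

184.35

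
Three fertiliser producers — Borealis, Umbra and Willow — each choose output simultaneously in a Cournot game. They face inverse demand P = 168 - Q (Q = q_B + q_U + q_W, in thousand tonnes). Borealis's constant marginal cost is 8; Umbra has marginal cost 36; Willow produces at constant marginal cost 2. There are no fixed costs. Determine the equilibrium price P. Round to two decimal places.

Borealis's profit: π_B = (168 - Q)q_B - (8q_B). Setting ∂π_B/∂q_B = 0: 160 - 2q_B - (q_U + q_W) = 0.
Umbra's first-order condition: 132 - 2q_U - (q_B + q_W) = 0.
Willow's profit: π_W = (168 - Q)q_W - (2q_W). Setting ∂π_W/∂q_W = 0: 166 - 2q_W - (q_B + q_U) = 0.
Adding the 3 conditions: 458 − 2Q − 2Q = 0, i.e. Q = 229/2.
Back-substituting: q_B = (160 − 229/2) = 91/2, q_U = (132 − 229/2) = 35/2, q_W = (166 − 229/2) = 103/2.
Total output Q = 229/2, so price P = 168 - 229/2 = 107/2.

53.50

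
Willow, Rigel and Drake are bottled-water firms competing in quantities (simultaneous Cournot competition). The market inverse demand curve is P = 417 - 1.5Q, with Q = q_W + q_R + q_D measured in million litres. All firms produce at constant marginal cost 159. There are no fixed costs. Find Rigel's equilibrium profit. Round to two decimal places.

Each firm earns π_i = (417 - 1.5Q)q_i - 159q_i.
Setting ∂π_i/∂q_i = 0 with rivals' quantities fixed: 258 - 3q_i - (3/2)·Σ_{j≠i} q_j = 0.
By symmetry each firm produces the same amount; substituting Σ_{j≠i} q_j = 2q_i yields q_i = 258/6 = 43.
Price P = 417 - (3/2)·129 = 447/2.
Rigel's profit: (447/2 - 159)·43 = 2773.5000.

2773.50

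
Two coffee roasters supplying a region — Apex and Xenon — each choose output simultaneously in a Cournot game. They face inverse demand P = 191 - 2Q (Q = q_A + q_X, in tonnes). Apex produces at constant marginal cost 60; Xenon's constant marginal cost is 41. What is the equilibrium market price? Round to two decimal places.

97.33

Apex's profit: π_A = (191 - 2Q)q_A - (60q_A). Setting ∂π_A/∂q_A = 0: 131 - 4q_A - 2(q_X) = 0.
Xenon's profit: π_X = (191 - 2Q)q_X - (41q_X). Setting ∂π_X/∂q_X = 0: 150 - 4q_X - 2(q_A) = 0.
Rearranging gives the reaction functions q_A = (131 - 2q_X)/4 and q_X = (150 - 2q_A)/4.
Substituting one into the other gives q_A = 56/3 and q_X = 169/6.
Total output Q = 281/6, so price P = 191 - 2·(281/6) = 292/3.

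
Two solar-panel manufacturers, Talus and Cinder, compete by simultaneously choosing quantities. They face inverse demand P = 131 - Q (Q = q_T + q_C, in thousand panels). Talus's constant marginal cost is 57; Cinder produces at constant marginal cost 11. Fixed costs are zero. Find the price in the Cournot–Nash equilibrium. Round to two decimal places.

Talus's profit: π_T = (131 - Q)q_T - (57q_T). Setting ∂π_T/∂q_T = 0: 74 - 2q_T - (q_C) = 0.
Cinder's first-order condition: 120 - 2q_C - (q_T) = 0.
So q_T = (74 - q_C)/2 and q_C = (120 - q_T)/2.
Solving the pair: q_T = 28/3, q_C = 166/3.
Total output Q = 194/3, so price P = 131 - 194/3 = 199/3.

66.33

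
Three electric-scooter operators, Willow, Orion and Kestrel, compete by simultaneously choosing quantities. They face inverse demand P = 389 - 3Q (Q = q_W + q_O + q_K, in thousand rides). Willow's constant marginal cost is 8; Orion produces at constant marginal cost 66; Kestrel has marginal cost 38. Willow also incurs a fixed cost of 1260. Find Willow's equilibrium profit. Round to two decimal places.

3322.52

Willow's profit: π_W = (389 - 3Q)q_W - (8q_W). Setting ∂π_W/∂q_W = 0: 381 - 6q_W - 3(q_O + q_K) = 0.
Orion's profit: π_O = (389 - 3Q)q_O - (66q_O). Setting ∂π_O/∂q_O = 0: 323 - 6q_O - 3(q_W + q_K) = 0.
Kestrel's first-order condition: 351 - 6q_K - 3(q_W + q_O) = 0.
Summing all 3 equations gives 1055 − 12Q = 0, hence Q = 1055/12.
Back-substituting: q_W = (381 − 1055/4)/3 = 469/12, q_O = (323 − 1055/4)/3 = 79/4, q_K = (351 − 1055/4)/3 = 349/12.
Price P = 389 - 3·(1055/12) = 501/4.
Willow's profit: (501/4 - 8)·(469/12) - 1260 = 3322.5208.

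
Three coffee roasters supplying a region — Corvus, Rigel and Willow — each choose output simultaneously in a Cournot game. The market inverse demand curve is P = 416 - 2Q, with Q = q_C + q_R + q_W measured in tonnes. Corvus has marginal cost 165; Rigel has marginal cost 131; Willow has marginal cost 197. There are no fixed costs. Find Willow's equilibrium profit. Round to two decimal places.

Corvus's profit: π_C = (416 - 2Q)q_C - (165q_C). Setting ∂π_C/∂q_C = 0: 251 - 4q_C - 2(q_R + q_W) = 0.
Rigel's first-order condition: 285 - 4q_R - 2(q_C + q_W) = 0.
Willow's first-order condition: 219 - 4q_W - 2(q_C + q_R) = 0.
Adding the 3 first-order conditions: 755 − 8Q = 0, so Q = 755/8.
Back-substituting: q_C = (251 − 755/4)/2 = 249/8, q_R = (285 − 755/4)/2 = 385/8, q_W = (219 − 755/4)/2 = 121/8.
Price P = 416 - 2·(755/8) = 909/4.
Willow's profit: (909/4 - 197)·(121/8) = 457.5313.

457.53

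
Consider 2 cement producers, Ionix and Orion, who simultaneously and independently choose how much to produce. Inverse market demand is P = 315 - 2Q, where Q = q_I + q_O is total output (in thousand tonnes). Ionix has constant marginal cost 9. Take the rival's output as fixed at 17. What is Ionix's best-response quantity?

68

With the rival's output fixed at 17, Ionix's profit is π_I = (315 - 2·17 - 2q_I)q_I - (9q_I) = (281 - 2q_I)q_I - (9q_I).
∂π_I/∂q_I = 272 - 4q_I = 0, so q_I = 68.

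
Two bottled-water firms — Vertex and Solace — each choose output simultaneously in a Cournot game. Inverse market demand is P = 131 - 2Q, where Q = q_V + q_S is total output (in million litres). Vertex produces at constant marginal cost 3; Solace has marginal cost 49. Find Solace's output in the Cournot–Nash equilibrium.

6

Vertex's profit: π_V = (131 - 2Q)q_V - (3q_V). Setting ∂π_V/∂q_V = 0: 128 - 4q_V - 2(q_S) = 0.
Solace's first-order condition: 82 - 4q_S - 2(q_V) = 0.
Rearranging gives the reaction functions q_V = (128 - 2q_S)/4 and q_S = (82 - 2q_V)/4.
Substituting one into the other gives q_V = 29 and q_S = 6.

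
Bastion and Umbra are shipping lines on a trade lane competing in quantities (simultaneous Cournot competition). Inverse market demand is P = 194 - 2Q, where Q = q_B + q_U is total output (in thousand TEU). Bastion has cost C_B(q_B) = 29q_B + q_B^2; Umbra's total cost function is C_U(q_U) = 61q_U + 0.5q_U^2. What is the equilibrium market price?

Bastion's profit: π_B = (194 - 2Q)q_B - (29q_B + q_B²). Setting ∂π_B/∂q_B = 0: 165 - 6q_B - 2(q_U) = 0.
Umbra's first-order condition: 133 - 5q_U - 2(q_B) = 0.
So q_B = (165 - 2q_U)/6 and q_U = (133 - 2q_B)/5.
Substituting one into the other gives q_B = 43/2 and q_U = 18.
Total output Q = 79/2, so price P = 194 - 2·(79/2) = 115.

115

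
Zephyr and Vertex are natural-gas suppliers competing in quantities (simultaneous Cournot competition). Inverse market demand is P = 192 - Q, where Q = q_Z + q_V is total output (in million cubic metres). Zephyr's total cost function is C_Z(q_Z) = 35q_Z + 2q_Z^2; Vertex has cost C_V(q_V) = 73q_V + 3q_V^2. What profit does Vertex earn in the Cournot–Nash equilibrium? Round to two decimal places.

561.79

Zephyr's profit: π_Z = (192 - Q)q_Z - (35q_Z + 2q_Z²). Setting ∂π_Z/∂q_Z = 0: 157 - 6q_Z - (q_V) = 0.
Vertex's profit: π_V = (192 - Q)q_V - (73q_V + 3q_V²). Setting ∂π_V/∂q_V = 0: 119 - 8q_V - (q_Z) = 0.
Rearranging gives the reaction functions q_Z = (157 - q_V)/6 and q_V = (119 - q_Z)/8.
Substituting one into the other gives q_Z = 1137/47 and q_V = 557/47.
Price P = 192 - 1694/47 = 155.9574.
Vertex's profit: 155.9574·(557/47) - 73·(557/47) - 3(557/47)² = 561.7909.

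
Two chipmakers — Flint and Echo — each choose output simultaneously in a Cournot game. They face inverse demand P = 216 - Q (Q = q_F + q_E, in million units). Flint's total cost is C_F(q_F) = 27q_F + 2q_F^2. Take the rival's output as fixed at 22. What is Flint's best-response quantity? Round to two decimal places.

27.83

With the rival's output fixed at 22, Flint's profit is π_F = (216 - 22 - q_F)q_F - (27q_F + 2q_F²) = (194 - q_F)q_F - (27q_F + 2q_F²).
∂π_F/∂q_F = 167 - 6q_F = 0, so q_F = 167/6.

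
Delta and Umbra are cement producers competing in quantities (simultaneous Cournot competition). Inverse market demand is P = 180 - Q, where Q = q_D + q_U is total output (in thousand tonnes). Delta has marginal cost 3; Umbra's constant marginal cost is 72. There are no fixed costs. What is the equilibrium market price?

85

Delta's profit: π_D = (180 - Q)q_D - (3q_D). Setting ∂π_D/∂q_D = 0: 177 - 2q_D - (q_U) = 0.
Umbra's profit: π_U = (180 - Q)q_U - (72q_U). Setting ∂π_U/∂q_U = 0: 108 - 2q_U - (q_D) = 0.
Best responses: q_D = (177 - q_U)/2, q_U = (108 - q_D)/2.
Substituting one into the other gives q_D = 82 and q_U = 13.
Total output Q = 95, so price P = 180 - 95 = 85.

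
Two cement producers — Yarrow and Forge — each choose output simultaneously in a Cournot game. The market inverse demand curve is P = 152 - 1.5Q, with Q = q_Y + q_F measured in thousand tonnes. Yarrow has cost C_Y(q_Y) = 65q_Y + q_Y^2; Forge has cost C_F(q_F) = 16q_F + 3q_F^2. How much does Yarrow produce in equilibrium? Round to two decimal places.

Yarrow's profit: π_Y = (152 - 1.5Q)q_Y - (65q_Y + q_Y²). Setting ∂π_Y/∂q_Y = 0: 87 - 5q_Y - (3/2)(q_F) = 0.
Forge's profit: π_F = (152 - 1.5Q)q_F - (16q_F + 3q_F²). Setting ∂π_F/∂q_F = 0: 136 - 9q_F - (3/2)(q_Y) = 0.
So q_Y = (87 - (3/2)q_F)/5 and q_F = (136 - (3/2)q_Y)/9.
Substituting one into the other gives q_Y = 772/57 and q_F = 12.8538.

13.54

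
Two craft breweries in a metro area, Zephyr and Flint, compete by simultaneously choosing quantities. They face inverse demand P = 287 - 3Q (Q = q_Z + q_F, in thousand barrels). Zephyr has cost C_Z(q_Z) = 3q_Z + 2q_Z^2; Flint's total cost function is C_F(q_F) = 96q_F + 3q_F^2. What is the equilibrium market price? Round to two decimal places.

181.78

Zephyr's profit: π_Z = (287 - 3Q)q_Z - (3q_Z + 2q_Z²). Setting ∂π_Z/∂q_Z = 0: 284 - 10q_Z - 3(q_F) = 0.
Flint's profit: π_F = (287 - 3Q)q_F - (96q_F + 3q_F²). Setting ∂π_F/∂q_F = 0: 191 - 12q_F - 3(q_Z) = 0.
So q_Z = (284 - 3q_F)/10 and q_F = (191 - 3q_Z)/12.
Solving the pair: q_Z = 945/37, q_F = 1058/111.
Total output Q = 35.0721, so price P = 287 - 3·35.0721 = 181.7838.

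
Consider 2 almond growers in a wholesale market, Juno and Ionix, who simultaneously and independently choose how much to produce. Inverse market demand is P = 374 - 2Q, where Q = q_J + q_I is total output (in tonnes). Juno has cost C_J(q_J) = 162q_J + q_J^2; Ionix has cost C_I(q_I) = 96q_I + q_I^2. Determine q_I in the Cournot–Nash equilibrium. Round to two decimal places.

38.88

Juno's profit: π_J = (374 - 2Q)q_J - (162q_J + q_J²). Setting ∂π_J/∂q_J = 0: 212 - 6q_J - 2(q_I) = 0.
Ionix's first-order condition: 278 - 6q_I - 2(q_J) = 0.
So q_J = (212 - 2q_I)/6 and q_I = (278 - 2q_J)/6.
Substituting one into the other gives q_J = 179/8 and q_I = 311/8.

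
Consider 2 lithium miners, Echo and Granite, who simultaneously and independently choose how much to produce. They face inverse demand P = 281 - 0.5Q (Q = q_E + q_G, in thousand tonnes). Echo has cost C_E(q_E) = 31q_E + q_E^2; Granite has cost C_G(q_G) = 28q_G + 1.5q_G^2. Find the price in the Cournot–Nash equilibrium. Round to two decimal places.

216.85

Echo's profit: π_E = (281 - 0.5Q)q_E - (31q_E + q_E²). Setting ∂π_E/∂q_E = 0: 250 - 3q_E - (1/2)(q_G) = 0.
Granite's first-order condition: 253 - 4q_G - (1/2)(q_E) = 0.
Rearranging gives the reaction functions q_E = (250 - (1/2)q_G)/3 and q_G = (253 - (1/2)q_E)/4.
Solving the pair: q_E = 74.3404, q_G = 53.9574.
Total output Q = 128.2979, so price P = 281 - (1/2)·128.2979 = 216.8511.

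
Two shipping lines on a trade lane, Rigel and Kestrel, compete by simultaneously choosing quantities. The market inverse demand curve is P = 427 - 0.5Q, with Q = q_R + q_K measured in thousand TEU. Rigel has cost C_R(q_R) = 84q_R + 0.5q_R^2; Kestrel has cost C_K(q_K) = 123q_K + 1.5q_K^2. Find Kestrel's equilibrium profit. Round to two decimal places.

6344.47

Rigel's profit: π_R = (427 - 0.5Q)q_R - (84q_R + (1/2)q_R²). Setting ∂π_R/∂q_R = 0: 343 - 2q_R - (1/2)(q_K) = 0.
Kestrel's profit: π_K = (427 - 0.5Q)q_K - (123q_K + (3/2)q_K²). Setting ∂π_K/∂q_K = 0: 304 - 4q_K - (1/2)(q_R) = 0.
So q_R = (343 - (1/2)q_K)/2 and q_K = (304 - (1/2)q_R)/4.
Substituting one into the other gives q_R = 157.4194 and q_K = 1746/31.
Price P = 427 - (1/2)·213.7419 = 320.1290.
Kestrel's profit: 320.1290·(1746/31) - 123·(1746/31) - (3/2)(1746/31)² = 6344.4662.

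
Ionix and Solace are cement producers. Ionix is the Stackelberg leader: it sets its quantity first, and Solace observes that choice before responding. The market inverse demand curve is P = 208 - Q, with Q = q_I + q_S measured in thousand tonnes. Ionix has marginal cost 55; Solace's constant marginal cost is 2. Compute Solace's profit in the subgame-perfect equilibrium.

Solve by backward induction. Given q_I, the follower Solace maximises π_S = (208 - q_I - q_S)q_S - 2q_S.
Follower FOC: 206 - q_I - 2q_S = 0, so q_S(q_I) = (206 - q_I)/2.
The leader anticipates this reaction. Substituting into P = 208 - Q gives P = 105 - (1/2)q_I, so π_I = (105 - (1/2)q_I)q_I - 55q_I.
Maximising: ∂π_I/∂q_I = 50 - q_I = 0, giving q_I = 50.
Then q_S = (206 - 50)/2 = 78.
Price P = 208 - 128 = 80.
Solace's profit: (80 - 2)·78 = 6084.

6084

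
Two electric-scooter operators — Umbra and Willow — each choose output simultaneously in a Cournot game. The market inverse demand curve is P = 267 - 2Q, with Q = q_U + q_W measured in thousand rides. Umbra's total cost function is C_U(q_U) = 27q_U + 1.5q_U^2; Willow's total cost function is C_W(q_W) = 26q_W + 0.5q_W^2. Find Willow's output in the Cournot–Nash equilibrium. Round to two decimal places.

Umbra's profit: π_U = (267 - 2Q)q_U - (27q_U + (3/2)q_U²). Setting ∂π_U/∂q_U = 0: 240 - 7q_U - 2(q_W) = 0.
Willow's profit: π_W = (267 - 2Q)q_W - (26q_W + (1/2)q_W²). Setting ∂π_W/∂q_W = 0: 241 - 5q_W - 2(q_U) = 0.
So q_U = (240 - 2q_W)/7 and q_W = (241 - 2q_U)/5.
Substituting one into the other gives q_U = 718/31 and q_W = 1207/31.

38.94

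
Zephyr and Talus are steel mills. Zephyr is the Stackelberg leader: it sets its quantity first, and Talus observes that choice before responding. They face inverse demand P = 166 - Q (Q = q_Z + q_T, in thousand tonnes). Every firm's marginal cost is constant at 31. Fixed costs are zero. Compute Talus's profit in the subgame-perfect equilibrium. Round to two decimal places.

1139.06

The follower Talus best-responds to any q_Z: π_T = (166 - Q)q_T - 31q_T.
∂π_T/∂q_T = 135 - q_Z - 2q_T = 0 gives the reaction function q_T = (135 - q_Z)/2.
Zephyr substitutes q_T(q_Z) into its own profit: π_Z = q_Z(166 - q_Z - (135 - q_Z)/2) - 31q_Z = (197/2 - (1/2)q_Z)q_Z - 31q_Z.
Maximising: ∂π_Z/∂q_Z = 135/2 - q_Z = 0, giving q_Z = 135/2.
Then q_T = (135 - 135/2)/2 = 135/4.
Price P = 166 - 405/4 = 259/4.
Talus's profit: (259/4 - 31)·(135/4) = 1139.0625.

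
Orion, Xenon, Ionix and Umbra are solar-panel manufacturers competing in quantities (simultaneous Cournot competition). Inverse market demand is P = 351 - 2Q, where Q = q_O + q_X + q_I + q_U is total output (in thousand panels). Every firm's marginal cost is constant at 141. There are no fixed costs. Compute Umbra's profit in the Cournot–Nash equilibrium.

882

Each firm earns π_i = (351 - 2Q)q_i - 141q_i.
Setting ∂π_i/∂q_i = 0 with rivals' quantities fixed: 210 - 4q_i - 2·Σ_{j≠i} q_j = 0.
With identical firms every q_j equals q_i, so Σ_{j≠i} q_j = 3q_i and 210 = 10q_i, giving q_i = 21.
Price P = 351 - 2·84 = 183.
Umbra's profit: (183 - 141)·21 = 882.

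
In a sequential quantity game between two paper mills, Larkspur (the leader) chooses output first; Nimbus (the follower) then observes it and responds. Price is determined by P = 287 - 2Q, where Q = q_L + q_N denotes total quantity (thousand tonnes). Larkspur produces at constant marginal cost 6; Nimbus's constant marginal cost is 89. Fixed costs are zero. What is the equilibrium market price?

97

Solve by backward induction. Given q_L, the follower Nimbus maximises π_N = (287 - 2q_L - 2q_N)q_N - 89q_N.
Follower FOC: 198 - 2q_L - 4q_N = 0, so q_N(q_L) = (198 - 2q_L)/4.
The leader anticipates this reaction. Substituting into P = 287 - 2Q gives P = 188 - q_L, so π_L = (188 - q_L)q_L - 6q_L.
Leader FOC: 182 - 2q_L = 0, so q_L = 91.
Then q_N = (198 - 2·91)/4 = 4.
Total output Q = 95, so price P = 287 - 2·95 = 97.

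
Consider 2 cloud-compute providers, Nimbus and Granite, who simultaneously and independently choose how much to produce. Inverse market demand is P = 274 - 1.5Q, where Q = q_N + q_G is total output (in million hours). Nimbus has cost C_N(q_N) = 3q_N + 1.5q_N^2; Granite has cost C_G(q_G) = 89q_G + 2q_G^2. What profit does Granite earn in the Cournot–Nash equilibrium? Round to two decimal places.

1096.28

Nimbus's profit: π_N = (274 - 1.5Q)q_N - (3q_N + (3/2)q_N²). Setting ∂π_N/∂q_N = 0: 271 - 6q_N - (3/2)(q_G) = 0.
Granite's profit: π_G = (274 - 1.5Q)q_G - (89q_G + 2q_G²). Setting ∂π_G/∂q_G = 0: 185 - 7q_G - (3/2)(q_N) = 0.
Best responses: q_N = (271 - (3/2)q_G)/6, q_G = (185 - (3/2)q_N)/7.
Solving the pair: q_N = 40.7421, q_G = 938/53.
Price P = 274 - (3/2)·58.4403 = 186.3396.
Granite's profit: 186.3396·(938/53) - 89·(938/53) - 2(938/53)² = 1096.2812.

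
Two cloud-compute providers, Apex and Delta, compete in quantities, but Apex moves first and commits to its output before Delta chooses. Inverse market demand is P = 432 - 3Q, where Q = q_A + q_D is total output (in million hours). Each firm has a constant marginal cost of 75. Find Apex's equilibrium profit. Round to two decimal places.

Solve by backward induction. Given q_A, the follower Delta maximises π_D = (432 - 3q_A - 3q_D)q_D - 75q_D.
∂π_D/∂q_D = 357 - 3q_A - 6q_D = 0 gives the reaction function q_D = (357 - 3q_A)/6.
The leader anticipates this reaction. Substituting into P = 432 - 3Q gives P = 507/2 - (3/2)q_A, so π_A = (507/2 - (3/2)q_A)q_A - 75q_A.
Maximising: ∂π_A/∂q_A = 357/2 - 3q_A = 0, giving q_A = 119/2.
Then q_D = (357 - 3·(119/2))/6 = 119/4.
Price P = 432 - 3·(357/4) = 657/4.
Apex's profit: (657/4 - 75)·(119/2) = 5310.3750.

5310.38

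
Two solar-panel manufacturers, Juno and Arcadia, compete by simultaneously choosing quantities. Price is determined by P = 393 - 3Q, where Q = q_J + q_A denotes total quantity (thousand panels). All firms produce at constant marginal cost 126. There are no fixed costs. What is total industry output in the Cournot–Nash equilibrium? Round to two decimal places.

Each firm earns π_i = (393 - 3Q)q_i - 126q_i.
Setting ∂π_i/∂q_i = 0 with rivals' quantities fixed: 267 - 6q_i - 3q_j = 0.
With identical firms every q_j equals q_i, so q_j = q_i and 267 = 9q_i, giving q_i = 89/3.
Total output Q = 89/3 + 89/3 = 178/3.

59.33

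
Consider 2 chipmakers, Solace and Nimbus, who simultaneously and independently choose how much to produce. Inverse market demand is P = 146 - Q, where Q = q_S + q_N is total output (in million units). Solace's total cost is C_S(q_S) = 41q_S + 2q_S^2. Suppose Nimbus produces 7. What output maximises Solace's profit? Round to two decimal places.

With the rival's output fixed at 7, Solace's profit is π_S = (146 - 7 - q_S)q_S - (41q_S + 2q_S²) = (139 - q_S)q_S - (41q_S + 2q_S²).
∂π_S/∂q_S = 98 - 6q_S = 0, so q_S = 49/3.

16.33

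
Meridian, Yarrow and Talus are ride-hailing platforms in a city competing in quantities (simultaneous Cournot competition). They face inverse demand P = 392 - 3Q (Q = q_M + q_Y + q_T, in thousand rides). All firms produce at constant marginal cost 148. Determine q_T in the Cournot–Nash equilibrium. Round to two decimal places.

20.33

Each firm earns π_i = (392 - 3Q)q_i - 148q_i.
First-order condition (treating rivals' output as given): 244 - 6q_i - 3·Σ_{j≠i} q_j = 0.
With identical firms every q_j equals q_i, so Σ_{j≠i} q_j = 2q_i and 244 = 12q_i, giving q_i = 61/3.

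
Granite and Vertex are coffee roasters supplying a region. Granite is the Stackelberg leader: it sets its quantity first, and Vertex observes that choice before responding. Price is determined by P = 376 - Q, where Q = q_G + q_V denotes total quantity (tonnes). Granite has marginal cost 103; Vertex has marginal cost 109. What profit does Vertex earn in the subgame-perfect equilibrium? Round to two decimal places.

4064.06

Solve by backward induction. Given q_G, the follower Vertex maximises π_V = (376 - q_G - q_V)q_V - 109q_V.
Follower FOC: 267 - q_G - 2q_V = 0, so q_V(q_G) = (267 - q_G)/2.
The leader anticipates this reaction. Substituting into P = 376 - Q gives P = 485/2 - (1/2)q_G, so π_G = (485/2 - (1/2)q_G)q_G - 103q_G.
Maximising: ∂π_G/∂q_G = 279/2 - q_G = 0, giving q_G = 279/2.
Then q_V = (267 - 279/2)/2 = 255/4.
Price P = 376 - 813/4 = 691/4.
Vertex's profit: (691/4 - 109)·(255/4) = 4064.0625.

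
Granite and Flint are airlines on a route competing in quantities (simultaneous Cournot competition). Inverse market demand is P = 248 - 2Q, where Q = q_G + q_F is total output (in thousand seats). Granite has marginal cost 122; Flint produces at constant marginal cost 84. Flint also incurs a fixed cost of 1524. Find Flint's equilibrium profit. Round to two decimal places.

742.89

Granite's profit: π_G = (248 - 2Q)q_G - (122q_G). Setting ∂π_G/∂q_G = 0: 126 - 4q_G - 2(q_F) = 0.
Flint's first-order condition: 164 - 4q_F - 2(q_G) = 0.
Rearranging gives the reaction functions q_G = (126 - 2q_F)/4 and q_F = (164 - 2q_G)/4.
Substituting one into the other gives q_G = 44/3 and q_F = 101/3.
Price P = 248 - 2·(145/3) = 454/3.
Flint's profit: (454/3 - 84)·(101/3) - 1524 = 742.8889.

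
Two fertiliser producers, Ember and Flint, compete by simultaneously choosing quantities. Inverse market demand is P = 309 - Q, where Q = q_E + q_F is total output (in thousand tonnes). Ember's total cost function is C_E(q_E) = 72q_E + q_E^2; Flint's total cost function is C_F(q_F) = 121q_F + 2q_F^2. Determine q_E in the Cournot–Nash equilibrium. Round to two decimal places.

53.65

Ember's profit: π_E = (309 - Q)q_E - (72q_E + q_E²). Setting ∂π_E/∂q_E = 0: 237 - 4q_E - (q_F) = 0.
Flint's profit: π_F = (309 - Q)q_F - (121q_F + 2q_F²). Setting ∂π_F/∂q_F = 0: 188 - 6q_F - (q_E) = 0.
So q_E = (237 - q_F)/4 and q_F = (188 - q_E)/6.
Solving the pair: q_E = 1234/23, q_F = 515/23.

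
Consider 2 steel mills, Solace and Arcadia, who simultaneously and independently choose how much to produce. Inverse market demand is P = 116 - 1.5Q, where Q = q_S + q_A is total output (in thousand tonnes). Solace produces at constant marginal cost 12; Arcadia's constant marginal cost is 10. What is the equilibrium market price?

46

Solace's profit: π_S = (116 - 1.5Q)q_S - (12q_S). Setting ∂π_S/∂q_S = 0: 104 - 3q_S - (3/2)(q_A) = 0.
Arcadia's first-order condition: 106 - 3q_A - (3/2)(q_S) = 0.
So q_S = (104 - (3/2)q_A)/3 and q_A = (106 - (3/2)q_S)/3.
Solving the pair: q_S = 68/3, q_A = 24.
Total output Q = 140/3, so price P = 116 - (3/2)·(140/3) = 46.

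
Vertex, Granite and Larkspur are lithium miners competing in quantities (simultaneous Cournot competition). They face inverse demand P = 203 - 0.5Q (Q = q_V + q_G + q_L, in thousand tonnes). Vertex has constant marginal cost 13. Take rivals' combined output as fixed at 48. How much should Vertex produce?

With rivals' combined output fixed at 48, Vertex's profit is π_V = (203 - (1/2)·48 - (1/2)q_V)q_V - (13q_V) = (179 - (1/2)q_V)q_V - (13q_V).
∂π_V/∂q_V = 166 - q_V = 0, so q_V = 166.

166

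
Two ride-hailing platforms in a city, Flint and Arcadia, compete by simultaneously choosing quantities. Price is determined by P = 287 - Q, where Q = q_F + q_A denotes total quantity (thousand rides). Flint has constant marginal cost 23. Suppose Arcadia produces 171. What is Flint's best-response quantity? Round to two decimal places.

46.50

With the rival's output fixed at 171, Flint's profit is π_F = (287 - 171 - q_F)q_F - (23q_F) = (116 - q_F)q_F - (23q_F).
∂π_F/∂q_F = 93 - 2q_F = 0, so q_F = 93/2.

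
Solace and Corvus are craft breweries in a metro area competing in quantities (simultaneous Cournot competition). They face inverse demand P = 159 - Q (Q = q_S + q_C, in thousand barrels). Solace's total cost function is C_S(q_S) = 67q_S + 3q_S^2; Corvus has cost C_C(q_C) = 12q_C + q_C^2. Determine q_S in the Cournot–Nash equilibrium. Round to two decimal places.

7.13

Solace's profit: π_S = (159 - Q)q_S - (67q_S + 3q_S²). Setting ∂π_S/∂q_S = 0: 92 - 8q_S - (q_C) = 0.
Corvus's profit: π_C = (159 - Q)q_C - (12q_C + q_C²). Setting ∂π_C/∂q_C = 0: 147 - 4q_C - (q_S) = 0.
So q_S = (92 - q_C)/8 and q_C = (147 - q_S)/4.
Substituting one into the other gives q_S = 221/31 and q_C = 1084/31.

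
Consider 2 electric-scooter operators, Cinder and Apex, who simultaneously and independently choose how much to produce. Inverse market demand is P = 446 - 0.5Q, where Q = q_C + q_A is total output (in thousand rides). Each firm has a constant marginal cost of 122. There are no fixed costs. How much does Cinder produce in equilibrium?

Each firm earns π_i = (446 - 0.5Q)q_i - 122q_i.
First-order condition (treating rivals' output as given): 324 - q_i - (1/2)q_j = 0.
By symmetry each firm produces the same amount; substituting q_j = q_i yields q_i = 324/(3/2) = 216.

216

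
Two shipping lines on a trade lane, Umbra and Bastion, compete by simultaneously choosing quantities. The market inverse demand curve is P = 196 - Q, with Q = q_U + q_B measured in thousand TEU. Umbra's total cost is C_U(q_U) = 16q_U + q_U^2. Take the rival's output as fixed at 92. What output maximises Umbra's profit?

22

With the rival's output fixed at 92, Umbra's profit is π_U = (196 - 92 - q_U)q_U - (16q_U + q_U²) = (104 - q_U)q_U - (16q_U + q_U²).
∂π_U/∂q_U = 88 - 4q_U = 0, so q_U = 22.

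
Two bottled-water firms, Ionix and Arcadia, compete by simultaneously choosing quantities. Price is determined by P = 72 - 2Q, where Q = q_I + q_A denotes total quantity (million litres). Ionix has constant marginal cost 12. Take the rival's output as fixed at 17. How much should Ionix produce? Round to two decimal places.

With the rival's output fixed at 17, Ionix's profit is π_I = (72 - 2·17 - 2q_I)q_I - (12q_I) = (38 - 2q_I)q_I - (12q_I).
∂π_I/∂q_I = 26 - 4q_I = 0, so q_I = 13/2.

6.50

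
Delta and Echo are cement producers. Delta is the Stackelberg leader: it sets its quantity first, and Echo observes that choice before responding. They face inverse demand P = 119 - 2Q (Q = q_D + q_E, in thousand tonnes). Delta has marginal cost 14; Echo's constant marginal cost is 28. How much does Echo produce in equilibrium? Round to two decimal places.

7.88

The follower Echo best-responds to any q_D: π_E = (119 - 2Q)q_E - 28q_E.
Follower FOC: 91 - 2q_D - 4q_E = 0, so q_E(q_D) = (91 - 2q_D)/4.
Delta substitutes q_E(q_D) into its own profit: π_D = q_D(119 - 2q_D - (91 - 2q_D)/2) - 14q_D = (147/2 - q_D)q_D - 14q_D.
Maximising: ∂π_D/∂q_D = 119/2 - 2q_D = 0, giving q_D = 119/4.
Then q_E = (91 - 2·(119/4))/4 = 63/8.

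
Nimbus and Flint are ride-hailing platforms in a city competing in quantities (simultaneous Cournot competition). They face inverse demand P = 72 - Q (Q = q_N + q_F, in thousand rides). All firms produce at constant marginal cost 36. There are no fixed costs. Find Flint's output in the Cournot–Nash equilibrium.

12

A representative firm's profit is π_i = q_i(72 - Q) - 36q_i.
Setting ∂π_i/∂q_i = 0 with rivals' quantities fixed: 36 - 2q_i - q_j = 0.
With identical firms every q_j equals q_i, so q_j = q_i and 36 = 3q_i, giving q_i = 12.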